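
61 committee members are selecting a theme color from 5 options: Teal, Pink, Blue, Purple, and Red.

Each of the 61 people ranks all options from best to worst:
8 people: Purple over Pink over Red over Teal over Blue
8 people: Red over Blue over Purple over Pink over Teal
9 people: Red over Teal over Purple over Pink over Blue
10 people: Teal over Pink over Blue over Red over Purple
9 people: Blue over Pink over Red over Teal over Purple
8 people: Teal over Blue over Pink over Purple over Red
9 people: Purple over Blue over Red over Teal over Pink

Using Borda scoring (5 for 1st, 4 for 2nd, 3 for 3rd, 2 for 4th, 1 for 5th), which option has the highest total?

Blue

Teal: 8×2 + 8×1 + 9×4 + 10×5 + 9×2 + 8×5 + 9×2 = 186
Pink: 8×4 + 8×2 + 9×2 + 10×4 + 9×4 + 8×3 + 9×1 = 175
Blue: 8×1 + 8×4 + 9×1 + 10×3 + 9×5 + 8×4 + 9×4 = 192
Purple: 8×5 + 8×3 + 9×3 + 10×1 + 9×1 + 8×2 + 9×5 = 171
Red: 8×3 + 8×5 + 9×5 + 10×2 + 9×3 + 8×1 + 9×3 = 191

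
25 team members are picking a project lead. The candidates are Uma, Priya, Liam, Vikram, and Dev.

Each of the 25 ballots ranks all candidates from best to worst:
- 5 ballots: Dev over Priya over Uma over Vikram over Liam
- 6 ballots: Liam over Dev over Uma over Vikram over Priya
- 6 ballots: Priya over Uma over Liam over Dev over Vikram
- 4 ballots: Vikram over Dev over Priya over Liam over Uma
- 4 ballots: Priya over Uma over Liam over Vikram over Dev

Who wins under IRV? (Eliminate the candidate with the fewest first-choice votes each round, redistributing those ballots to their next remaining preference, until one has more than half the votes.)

Round 1: Uma 0, Priya 10, Liam 6, Vikram 4, Dev 5. Uma eliminated.
Round 2: Priya 10, Liam 6, Vikram 4, Dev 5. Vikram eliminated.
Round 3: Priya 10, Liam 6, Dev 9. Liam eliminated.
Round 4: Priya 10, Dev 15. Dev has a majority (≥13).

Dev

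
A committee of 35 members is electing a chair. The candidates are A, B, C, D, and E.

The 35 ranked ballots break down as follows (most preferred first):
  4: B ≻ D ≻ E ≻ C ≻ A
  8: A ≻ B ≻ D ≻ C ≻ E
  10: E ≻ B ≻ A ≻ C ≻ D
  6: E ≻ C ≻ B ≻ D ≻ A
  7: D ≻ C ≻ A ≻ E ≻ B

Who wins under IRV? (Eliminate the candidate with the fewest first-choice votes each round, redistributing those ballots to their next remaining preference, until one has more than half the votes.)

Round 1: A 8, B 4, C 0, D 7, E 16. C eliminated.
Round 2: A 8, B 4, D 7, E 16. B eliminated.
Round 3: A 8, D 11, E 16. A eliminated.
Round 4: D 19, E 16. D has a majority (≥18).

D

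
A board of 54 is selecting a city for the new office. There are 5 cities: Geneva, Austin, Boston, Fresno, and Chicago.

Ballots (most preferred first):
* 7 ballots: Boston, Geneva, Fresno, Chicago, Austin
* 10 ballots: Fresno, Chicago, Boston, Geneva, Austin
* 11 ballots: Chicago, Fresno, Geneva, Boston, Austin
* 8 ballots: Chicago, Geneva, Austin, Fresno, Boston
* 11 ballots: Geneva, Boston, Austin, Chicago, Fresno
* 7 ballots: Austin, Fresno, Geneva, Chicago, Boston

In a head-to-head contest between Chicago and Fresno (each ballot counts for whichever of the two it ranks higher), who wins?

Chicago

Chicago is ranked above Fresno on 30 ballots; Fresno above Chicago on 24.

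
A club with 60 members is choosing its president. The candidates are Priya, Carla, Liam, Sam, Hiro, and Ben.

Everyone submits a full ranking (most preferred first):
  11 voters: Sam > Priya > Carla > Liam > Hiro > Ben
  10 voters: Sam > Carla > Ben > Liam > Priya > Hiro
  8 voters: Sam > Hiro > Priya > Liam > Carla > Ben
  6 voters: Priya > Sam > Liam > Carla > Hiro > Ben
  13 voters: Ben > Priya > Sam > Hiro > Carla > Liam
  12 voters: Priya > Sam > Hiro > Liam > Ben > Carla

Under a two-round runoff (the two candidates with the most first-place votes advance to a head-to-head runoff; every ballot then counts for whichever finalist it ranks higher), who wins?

Round 1 first-place votes: Priya 18, Carla 0, Liam 0, Sam 29, Hiro 0, Ben 13. Sam and Priya advance.
Runoff: Sam is ranked above Priya on 29 ballots, Priya above Sam on 31.

Priya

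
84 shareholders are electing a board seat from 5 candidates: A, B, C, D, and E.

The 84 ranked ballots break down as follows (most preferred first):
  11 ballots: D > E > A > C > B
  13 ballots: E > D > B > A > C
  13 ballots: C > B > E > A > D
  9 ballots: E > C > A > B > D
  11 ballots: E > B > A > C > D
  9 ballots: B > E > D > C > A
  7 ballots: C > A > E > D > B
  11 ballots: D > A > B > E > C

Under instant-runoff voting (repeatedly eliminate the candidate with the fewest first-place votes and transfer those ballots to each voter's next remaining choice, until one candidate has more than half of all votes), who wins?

Round 1: A 0, B 9, C 20, D 22, E 33. A eliminated.
Round 2: B 9, C 20, D 22, E 33. B eliminated.
Round 3: C 20, D 22, E 42. C eliminated.
Round 4: D 22, E 62. E has a majority (≥43).

E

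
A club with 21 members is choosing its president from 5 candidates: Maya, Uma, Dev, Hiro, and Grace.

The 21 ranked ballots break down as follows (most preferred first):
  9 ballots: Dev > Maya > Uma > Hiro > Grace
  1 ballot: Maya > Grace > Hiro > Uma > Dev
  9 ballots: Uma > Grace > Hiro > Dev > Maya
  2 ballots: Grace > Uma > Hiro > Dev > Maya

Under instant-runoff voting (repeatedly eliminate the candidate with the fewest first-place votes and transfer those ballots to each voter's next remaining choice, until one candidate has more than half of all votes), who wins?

Round 1: Maya 1, Uma 9, Dev 9, Hiro 0, Grace 2. Hiro eliminated.
Round 2: Maya 1, Uma 9, Dev 9, Grace 2. Maya eliminated.
Round 3: Uma 9, Dev 9, Grace 3. Grace eliminated.
Round 4: Uma 12, Dev 9. Uma has a majority (≥11).

Uma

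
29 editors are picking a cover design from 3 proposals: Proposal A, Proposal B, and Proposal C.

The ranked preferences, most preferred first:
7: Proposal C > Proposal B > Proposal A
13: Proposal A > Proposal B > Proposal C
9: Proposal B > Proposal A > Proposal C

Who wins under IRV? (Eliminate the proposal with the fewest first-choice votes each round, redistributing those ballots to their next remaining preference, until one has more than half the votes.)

Round 1: Proposal A 13, Proposal B 9, Proposal C 7. Proposal C eliminated.
Round 2: Proposal A 13, Proposal B 16. Proposal B has a majority (≥15).

Proposal B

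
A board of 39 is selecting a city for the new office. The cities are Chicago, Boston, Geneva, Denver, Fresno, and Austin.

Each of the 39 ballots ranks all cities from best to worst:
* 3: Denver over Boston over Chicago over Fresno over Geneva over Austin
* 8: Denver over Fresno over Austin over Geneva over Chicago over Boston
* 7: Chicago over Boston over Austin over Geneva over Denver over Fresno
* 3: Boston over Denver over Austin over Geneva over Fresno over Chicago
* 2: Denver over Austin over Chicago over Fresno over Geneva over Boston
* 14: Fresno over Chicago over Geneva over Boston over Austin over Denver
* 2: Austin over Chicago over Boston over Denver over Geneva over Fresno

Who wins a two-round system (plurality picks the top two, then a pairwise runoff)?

Denver

Round 1 first-place votes: Chicago 7, Boston 3, Geneva 0, Denver 13, Fresno 14, Austin 2. Fresno and Denver advance.
Runoff: Fresno is ranked above Denver on 14 ballots, Denver above Fresno on 25.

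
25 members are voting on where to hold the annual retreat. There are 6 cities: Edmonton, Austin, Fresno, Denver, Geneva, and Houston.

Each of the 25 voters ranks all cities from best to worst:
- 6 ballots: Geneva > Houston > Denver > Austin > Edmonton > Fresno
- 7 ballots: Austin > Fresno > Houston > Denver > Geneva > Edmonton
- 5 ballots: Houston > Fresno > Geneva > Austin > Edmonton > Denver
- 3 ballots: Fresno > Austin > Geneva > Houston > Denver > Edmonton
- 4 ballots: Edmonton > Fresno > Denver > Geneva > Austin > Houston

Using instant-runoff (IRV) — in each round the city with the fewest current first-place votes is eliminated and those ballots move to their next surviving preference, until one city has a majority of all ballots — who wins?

Geneva

Round 1: Edmonton 4, Austin 7, Fresno 3, Denver 0, Geneva 6, Houston 5. Denver eliminated.
Round 2: Edmonton 4, Austin 7, Fresno 3, Geneva 6, Houston 5. Fresno eliminated.
Round 3: Edmonton 4, Austin 10, Geneva 6, Houston 5. Edmonton eliminated.
Round 4: Austin 10, Geneva 10, Houston 5. Houston eliminated.
Round 5: Austin 10, Geneva 15. Geneva has a majority (≥13).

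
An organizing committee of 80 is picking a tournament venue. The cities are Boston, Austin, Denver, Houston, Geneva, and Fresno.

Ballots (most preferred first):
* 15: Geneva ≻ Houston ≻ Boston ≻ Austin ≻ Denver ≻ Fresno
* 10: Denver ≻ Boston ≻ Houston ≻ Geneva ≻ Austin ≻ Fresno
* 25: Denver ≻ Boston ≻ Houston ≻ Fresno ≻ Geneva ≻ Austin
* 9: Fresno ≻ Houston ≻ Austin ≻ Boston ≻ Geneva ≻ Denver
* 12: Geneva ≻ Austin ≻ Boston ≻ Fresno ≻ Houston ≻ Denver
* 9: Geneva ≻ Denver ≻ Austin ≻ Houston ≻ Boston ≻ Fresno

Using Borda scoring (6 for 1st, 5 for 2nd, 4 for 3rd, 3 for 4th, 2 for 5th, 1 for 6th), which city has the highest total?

Boston

Boston: 15×4 + 10×5 + 25×5 + 9×3 + 12×4 + 9×2 = 328
Austin: 15×3 + 10×2 + 25×1 + 9×4 + 12×5 + 9×4 = 222
Denver: 15×2 + 10×6 + 25×6 + 9×1 + 12×1 + 9×5 = 306
Houston: 15×5 + 10×4 + 25×4 + 9×5 + 12×2 + 9×3 = 311
Geneva: 15×6 + 10×3 + 25×2 + 9×2 + 12×6 + 9×6 = 314
Fresno: 15×1 + 10×1 + 25×3 + 9×6 + 12×3 + 9×1 = 199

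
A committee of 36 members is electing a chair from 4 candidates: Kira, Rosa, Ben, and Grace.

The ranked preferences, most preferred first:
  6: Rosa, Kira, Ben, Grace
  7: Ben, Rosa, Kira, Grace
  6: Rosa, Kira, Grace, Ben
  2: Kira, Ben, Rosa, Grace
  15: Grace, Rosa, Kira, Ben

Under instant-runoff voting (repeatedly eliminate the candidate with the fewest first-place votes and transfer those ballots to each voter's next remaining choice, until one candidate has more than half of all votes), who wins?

Round 1: Kira 2, Rosa 12, Ben 7, Grace 15. Kira eliminated.
Round 2: Rosa 12, Ben 9, Grace 15. Ben eliminated.
Round 3: Rosa 21, Grace 15. Rosa has a majority (≥19).

Rosa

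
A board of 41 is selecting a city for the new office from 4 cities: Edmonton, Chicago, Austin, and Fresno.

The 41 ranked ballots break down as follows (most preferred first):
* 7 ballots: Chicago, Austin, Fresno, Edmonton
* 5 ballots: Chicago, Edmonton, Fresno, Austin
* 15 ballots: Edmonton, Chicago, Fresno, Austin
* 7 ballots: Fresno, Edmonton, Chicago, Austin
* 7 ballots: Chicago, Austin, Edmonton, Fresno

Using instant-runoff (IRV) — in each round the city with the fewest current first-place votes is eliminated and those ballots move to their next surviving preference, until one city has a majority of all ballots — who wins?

Edmonton

Round 1: Edmonton 15, Chicago 19, Austin 0, Fresno 7. Austin eliminated.
Round 2: Edmonton 15, Chicago 19, Fresno 7. Fresno eliminated.
Round 3: Edmonton 22, Chicago 19. Edmonton has a majority (≥21).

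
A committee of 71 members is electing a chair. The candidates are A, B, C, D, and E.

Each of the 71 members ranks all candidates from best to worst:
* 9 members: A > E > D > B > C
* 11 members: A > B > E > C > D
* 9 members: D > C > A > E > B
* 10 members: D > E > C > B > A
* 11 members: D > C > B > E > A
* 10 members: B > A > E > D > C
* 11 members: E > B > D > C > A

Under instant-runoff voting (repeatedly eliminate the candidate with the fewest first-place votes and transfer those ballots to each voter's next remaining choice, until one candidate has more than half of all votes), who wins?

Round 1: A 20, B 10, C 0, D 30, E 11. C eliminated.
Round 2: A 20, B 10, D 30, E 11. B eliminated.
Round 3: A 30, D 30, E 11. E eliminated.
Round 4: A 30, D 41. D has a majority (≥36).

D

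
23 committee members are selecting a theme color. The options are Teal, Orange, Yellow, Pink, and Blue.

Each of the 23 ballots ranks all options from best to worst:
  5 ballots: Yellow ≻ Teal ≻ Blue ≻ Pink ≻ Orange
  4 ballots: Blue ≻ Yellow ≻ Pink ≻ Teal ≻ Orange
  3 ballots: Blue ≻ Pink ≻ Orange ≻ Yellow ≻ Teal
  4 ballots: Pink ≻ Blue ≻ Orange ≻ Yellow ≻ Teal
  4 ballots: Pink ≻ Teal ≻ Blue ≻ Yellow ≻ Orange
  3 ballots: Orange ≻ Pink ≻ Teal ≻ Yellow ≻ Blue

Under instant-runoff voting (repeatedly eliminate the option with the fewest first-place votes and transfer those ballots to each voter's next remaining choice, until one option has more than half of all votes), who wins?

Round 1: Teal 0, Orange 3, Yellow 5, Pink 8, Blue 7. Teal eliminated.
Round 2: Orange 3, Yellow 5, Pink 8, Blue 7. Orange eliminated.
Round 3: Yellow 5, Pink 11, Blue 7. Yellow eliminated.
Round 4: Pink 11, Blue 12. Blue has a majority (≥12).

Blue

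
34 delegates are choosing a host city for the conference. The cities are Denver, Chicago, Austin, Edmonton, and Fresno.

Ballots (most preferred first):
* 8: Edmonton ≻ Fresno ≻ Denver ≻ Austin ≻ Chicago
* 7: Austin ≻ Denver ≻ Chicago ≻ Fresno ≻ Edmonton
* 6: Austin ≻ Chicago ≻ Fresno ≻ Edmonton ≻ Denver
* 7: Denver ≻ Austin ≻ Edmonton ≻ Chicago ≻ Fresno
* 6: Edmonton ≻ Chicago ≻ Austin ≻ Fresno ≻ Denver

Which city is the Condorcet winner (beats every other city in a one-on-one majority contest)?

Austin vs Denver: 19–15
Austin vs Chicago: 28–6
Austin vs Edmonton: 20–14
Austin vs Fresno: 26–8
Austin beats every other city.

Austin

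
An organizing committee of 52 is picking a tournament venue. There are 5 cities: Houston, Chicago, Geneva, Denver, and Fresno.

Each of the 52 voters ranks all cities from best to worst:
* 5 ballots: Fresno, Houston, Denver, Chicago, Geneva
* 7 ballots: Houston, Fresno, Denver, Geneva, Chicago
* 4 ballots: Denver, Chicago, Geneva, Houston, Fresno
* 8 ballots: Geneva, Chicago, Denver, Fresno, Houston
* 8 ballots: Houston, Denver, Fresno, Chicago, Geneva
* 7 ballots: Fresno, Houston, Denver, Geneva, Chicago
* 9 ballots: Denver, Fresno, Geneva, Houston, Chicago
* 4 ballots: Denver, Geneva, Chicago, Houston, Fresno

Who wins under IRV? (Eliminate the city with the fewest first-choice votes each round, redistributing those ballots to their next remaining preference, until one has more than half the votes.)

Round 1: Houston 15, Chicago 0, Geneva 8, Denver 17, Fresno 12. Chicago eliminated.
Round 2: Houston 15, Geneva 8, Denver 17, Fresno 12. Geneva eliminated.
Round 3: Houston 15, Denver 25, Fresno 12. Fresno eliminated.
Round 4: Houston 27, Denver 25. Houston has a majority (≥27).

Houston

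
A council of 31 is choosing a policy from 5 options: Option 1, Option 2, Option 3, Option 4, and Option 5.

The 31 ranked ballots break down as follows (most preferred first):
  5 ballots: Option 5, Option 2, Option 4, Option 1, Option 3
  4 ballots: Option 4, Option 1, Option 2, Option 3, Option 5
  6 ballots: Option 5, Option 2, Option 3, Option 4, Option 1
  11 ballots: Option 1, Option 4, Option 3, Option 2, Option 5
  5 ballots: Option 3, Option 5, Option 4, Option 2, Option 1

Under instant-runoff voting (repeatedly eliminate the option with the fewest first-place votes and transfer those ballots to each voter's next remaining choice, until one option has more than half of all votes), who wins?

Option 5

Round 1: Option 1 11, Option 2 0, Option 3 5, Option 4 4, Option 5 11. Option 2 eliminated.
Round 2: Option 1 11, Option 3 5, Option 4 4, Option 5 11. Option 4 eliminated.
Round 3: Option 1 15, Option 3 5, Option 5 11. Option 3 eliminated.
Round 4: Option 1 15, Option 5 16. Option 5 has a majority (≥16).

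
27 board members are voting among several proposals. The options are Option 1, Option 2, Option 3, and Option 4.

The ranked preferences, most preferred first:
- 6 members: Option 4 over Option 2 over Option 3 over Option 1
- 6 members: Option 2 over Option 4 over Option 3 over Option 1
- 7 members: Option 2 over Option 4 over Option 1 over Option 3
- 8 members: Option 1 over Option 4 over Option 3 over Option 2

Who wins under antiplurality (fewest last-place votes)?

Option 4

Last-place votes: Option 1 12, Option 2 8, Option 3 7, Option 4 0.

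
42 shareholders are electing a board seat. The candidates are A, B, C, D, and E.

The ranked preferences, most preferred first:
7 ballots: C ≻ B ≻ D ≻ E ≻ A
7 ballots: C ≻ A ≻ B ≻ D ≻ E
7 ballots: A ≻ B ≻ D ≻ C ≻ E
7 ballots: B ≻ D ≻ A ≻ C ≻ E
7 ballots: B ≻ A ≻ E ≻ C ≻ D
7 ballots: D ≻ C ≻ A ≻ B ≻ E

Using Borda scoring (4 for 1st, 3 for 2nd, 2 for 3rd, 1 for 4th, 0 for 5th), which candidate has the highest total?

B

A: 7×0 + 7×3 + 7×4 + 7×2 + 7×3 + 7×2 = 98
B: 7×3 + 7×2 + 7×3 + 7×4 + 7×4 + 7×1 = 119
C: 7×4 + 7×4 + 7×1 + 7×1 + 7×1 + 7×3 = 98
D: 7×2 + 7×1 + 7×2 + 7×3 + 7×0 + 7×4 = 84
E: 7×1 + 7×0 + 7×0 + 7×0 + 7×2 + 7×0 = 21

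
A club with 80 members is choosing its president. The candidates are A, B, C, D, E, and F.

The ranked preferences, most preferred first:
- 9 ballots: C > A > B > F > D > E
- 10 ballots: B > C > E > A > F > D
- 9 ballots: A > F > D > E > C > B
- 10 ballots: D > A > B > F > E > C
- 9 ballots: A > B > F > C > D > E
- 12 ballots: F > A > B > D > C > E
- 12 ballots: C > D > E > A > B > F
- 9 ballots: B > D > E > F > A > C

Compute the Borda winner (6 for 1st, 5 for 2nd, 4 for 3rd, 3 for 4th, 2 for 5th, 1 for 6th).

A: 9×5 + 10×3 + 9×6 + 10×5 + 9×6 + 12×5 + 12×3 + 9×2 = 347
B: 9×4 + 10×6 + 9×1 + 10×4 + 9×5 + 12×4 + 12×2 + 9×6 = 316
C: 9×6 + 10×5 + 9×2 + 10×1 + 9×3 + 12×2 + 12×6 + 9×1 = 264
D: 9×2 + 10×1 + 9×4 + 10×6 + 9×2 + 12×3 + 12×5 + 9×5 = 283
E: 9×1 + 10×4 + 9×3 + 10×2 + 9×1 + 12×1 + 12×4 + 9×4 = 201
F: 9×3 + 10×2 + 9×5 + 10×3 + 9×4 + 12×6 + 12×1 + 9×3 = 269

A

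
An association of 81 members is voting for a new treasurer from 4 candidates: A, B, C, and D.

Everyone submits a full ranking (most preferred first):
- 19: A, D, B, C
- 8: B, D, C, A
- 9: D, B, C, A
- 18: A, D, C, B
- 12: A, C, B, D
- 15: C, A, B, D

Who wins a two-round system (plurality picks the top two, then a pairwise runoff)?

A

Round 1 first-place votes: A 49, B 8, C 15, D 9. A and C advance.
Runoff: A is ranked above C on 49 ballots, C above A on 32.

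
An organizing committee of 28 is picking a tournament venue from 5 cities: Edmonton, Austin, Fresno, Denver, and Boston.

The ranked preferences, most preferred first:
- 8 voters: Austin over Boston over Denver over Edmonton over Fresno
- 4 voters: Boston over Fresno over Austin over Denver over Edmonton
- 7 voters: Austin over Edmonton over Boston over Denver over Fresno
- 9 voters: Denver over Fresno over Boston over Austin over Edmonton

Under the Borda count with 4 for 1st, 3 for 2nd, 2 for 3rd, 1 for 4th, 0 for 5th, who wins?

Edmonton: 8×1 + 4×0 + 7×3 + 9×0 = 29
Austin: 8×4 + 4×2 + 7×4 + 9×1 = 77
Fresno: 8×0 + 4×3 + 7×0 + 9×3 = 39
Denver: 8×2 + 4×1 + 7×1 + 9×4 = 63
Boston: 8×3 + 4×4 + 7×2 + 9×2 = 72

Austin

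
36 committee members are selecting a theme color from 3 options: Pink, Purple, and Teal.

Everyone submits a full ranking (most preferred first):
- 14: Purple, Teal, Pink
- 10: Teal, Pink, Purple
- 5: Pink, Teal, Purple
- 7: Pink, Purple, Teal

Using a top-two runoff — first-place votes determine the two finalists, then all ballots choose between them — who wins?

Round 1 first-place votes: Pink 12, Purple 14, Teal 10. Purple and Pink advance.
Runoff: Purple is ranked above Pink on 14 ballots, Pink above Purple on 22.

Pink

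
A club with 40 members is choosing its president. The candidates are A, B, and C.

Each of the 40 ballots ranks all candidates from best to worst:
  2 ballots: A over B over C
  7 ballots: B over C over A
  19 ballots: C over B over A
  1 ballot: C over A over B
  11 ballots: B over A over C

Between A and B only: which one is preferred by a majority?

B

A is ranked above B on 3 ballots; B above A on 37.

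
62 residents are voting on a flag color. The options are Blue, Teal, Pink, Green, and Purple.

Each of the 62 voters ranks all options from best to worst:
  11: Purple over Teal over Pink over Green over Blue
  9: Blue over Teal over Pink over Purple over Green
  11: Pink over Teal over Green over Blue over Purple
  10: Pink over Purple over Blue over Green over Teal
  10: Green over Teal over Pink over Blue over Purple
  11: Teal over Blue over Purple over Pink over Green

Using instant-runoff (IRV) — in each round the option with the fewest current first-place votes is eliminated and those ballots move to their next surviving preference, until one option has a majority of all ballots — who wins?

Teal

Round 1: Blue 9, Teal 11, Pink 21, Green 10, Purple 11. Blue eliminated.
Round 2: Teal 20, Pink 21, Green 10, Purple 11. Green eliminated.
Round 3: Teal 30, Pink 21, Purple 11. Purple eliminated.
Round 4: Teal 41, Pink 21. Teal has a majority (≥32).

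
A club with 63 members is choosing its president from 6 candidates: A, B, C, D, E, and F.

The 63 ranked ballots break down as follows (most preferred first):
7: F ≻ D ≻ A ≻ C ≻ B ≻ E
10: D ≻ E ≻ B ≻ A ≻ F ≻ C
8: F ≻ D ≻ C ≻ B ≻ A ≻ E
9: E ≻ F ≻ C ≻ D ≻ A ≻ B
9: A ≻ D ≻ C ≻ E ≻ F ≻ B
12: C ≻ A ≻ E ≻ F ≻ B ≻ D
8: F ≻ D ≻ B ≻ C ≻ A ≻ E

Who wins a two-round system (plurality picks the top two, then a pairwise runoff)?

F

Round 1 first-place votes: A 9, B 0, C 12, D 10, E 9, F 23. F and C advance.
Runoff: F is ranked above C on 42 ballots, C above F on 21.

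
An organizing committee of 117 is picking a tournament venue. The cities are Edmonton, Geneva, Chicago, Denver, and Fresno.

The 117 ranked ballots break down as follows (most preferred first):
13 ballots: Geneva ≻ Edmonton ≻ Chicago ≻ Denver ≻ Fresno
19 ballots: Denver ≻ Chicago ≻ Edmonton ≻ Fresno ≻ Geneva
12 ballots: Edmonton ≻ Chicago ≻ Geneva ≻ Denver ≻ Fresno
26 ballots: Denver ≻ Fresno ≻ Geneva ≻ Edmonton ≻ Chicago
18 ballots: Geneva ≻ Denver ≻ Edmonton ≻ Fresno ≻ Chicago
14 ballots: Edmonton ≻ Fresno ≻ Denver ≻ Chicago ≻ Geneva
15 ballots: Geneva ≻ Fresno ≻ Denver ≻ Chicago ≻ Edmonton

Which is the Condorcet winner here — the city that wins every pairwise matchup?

Denver vs Edmonton: 78–39
Denver vs Geneva: 59–58
Denver vs Chicago: 92–25
Denver vs Fresno: 88–29
Denver beats every other city.

Denver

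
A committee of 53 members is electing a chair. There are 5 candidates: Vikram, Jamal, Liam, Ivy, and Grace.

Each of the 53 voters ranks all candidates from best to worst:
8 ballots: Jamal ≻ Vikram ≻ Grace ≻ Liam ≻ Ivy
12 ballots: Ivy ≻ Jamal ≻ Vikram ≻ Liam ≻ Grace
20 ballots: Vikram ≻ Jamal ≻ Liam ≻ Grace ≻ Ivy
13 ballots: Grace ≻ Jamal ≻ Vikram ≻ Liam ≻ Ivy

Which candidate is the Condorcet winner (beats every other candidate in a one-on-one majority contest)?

Jamal vs Vikram: 33–20
Jamal vs Liam: 53–0
Jamal vs Ivy: 41–12
Jamal vs Grace: 40–13
Jamal beats every other candidate.

Jamal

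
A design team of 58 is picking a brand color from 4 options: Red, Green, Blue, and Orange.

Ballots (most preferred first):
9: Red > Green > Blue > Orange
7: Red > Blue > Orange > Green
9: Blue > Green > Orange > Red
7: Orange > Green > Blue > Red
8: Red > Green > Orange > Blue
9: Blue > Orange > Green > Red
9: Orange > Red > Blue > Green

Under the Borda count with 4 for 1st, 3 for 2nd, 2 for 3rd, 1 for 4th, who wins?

Red: 9×4 + 7×4 + 9×1 + 7×1 + 8×4 + 9×1 + 9×3 = 148
Green: 9×3 + 7×1 + 9×3 + 7×3 + 8×3 + 9×2 + 9×1 = 133
Blue: 9×2 + 7×3 + 9×4 + 7×2 + 8×1 + 9×4 + 9×2 = 151
Orange: 9×1 + 7×2 + 9×2 + 7×4 + 8×2 + 9×3 + 9×4 = 148

Blue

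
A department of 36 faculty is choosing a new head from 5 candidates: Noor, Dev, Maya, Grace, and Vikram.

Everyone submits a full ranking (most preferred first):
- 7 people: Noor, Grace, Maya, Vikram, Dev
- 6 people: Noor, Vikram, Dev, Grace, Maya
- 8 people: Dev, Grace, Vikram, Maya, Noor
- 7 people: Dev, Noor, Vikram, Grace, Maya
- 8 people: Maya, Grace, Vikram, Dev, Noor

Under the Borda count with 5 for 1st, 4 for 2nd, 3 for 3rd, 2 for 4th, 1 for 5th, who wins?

Grace

Noor: 7×5 + 6×5 + 8×1 + 7×4 + 8×1 = 109
Dev: 7×1 + 6×3 + 8×5 + 7×5 + 8×2 = 116
Maya: 7×3 + 6×1 + 8×2 + 7×1 + 8×5 = 90
Grace: 7×4 + 6×2 + 8×4 + 7×2 + 8×4 = 118
Vikram: 7×2 + 6×4 + 8×3 + 7×3 + 8×3 = 107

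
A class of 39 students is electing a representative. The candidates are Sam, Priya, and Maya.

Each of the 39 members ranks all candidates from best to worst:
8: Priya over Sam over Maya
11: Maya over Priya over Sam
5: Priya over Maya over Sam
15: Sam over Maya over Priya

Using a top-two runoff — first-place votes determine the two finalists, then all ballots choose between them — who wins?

Priya

Round 1 first-place votes: Sam 15, Priya 13, Maya 11. Sam and Priya advance.
Runoff: Sam is ranked above Priya on 15 ballots, Priya above Sam on 24.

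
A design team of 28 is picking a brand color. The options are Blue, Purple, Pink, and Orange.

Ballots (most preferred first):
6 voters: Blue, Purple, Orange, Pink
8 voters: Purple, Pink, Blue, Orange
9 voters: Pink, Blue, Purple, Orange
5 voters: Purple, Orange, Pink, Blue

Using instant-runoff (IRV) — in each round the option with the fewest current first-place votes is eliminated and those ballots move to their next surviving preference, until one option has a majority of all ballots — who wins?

Purple

Round 1: Blue 6, Purple 13, Pink 9, Orange 0. Orange eliminated.
Round 2: Blue 6, Purple 13, Pink 9. Blue eliminated.
Round 3: Purple 19, Pink 9. Purple has a majority (≥15).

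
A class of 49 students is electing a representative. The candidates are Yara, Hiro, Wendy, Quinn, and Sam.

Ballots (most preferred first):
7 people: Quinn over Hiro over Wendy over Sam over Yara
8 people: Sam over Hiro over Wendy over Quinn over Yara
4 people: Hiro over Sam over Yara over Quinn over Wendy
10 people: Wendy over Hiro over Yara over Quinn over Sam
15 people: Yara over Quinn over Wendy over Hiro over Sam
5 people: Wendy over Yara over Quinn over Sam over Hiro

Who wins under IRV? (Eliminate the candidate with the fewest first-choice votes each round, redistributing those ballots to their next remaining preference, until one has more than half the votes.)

Round 1: Yara 15, Hiro 4, Wendy 15, Quinn 7, Sam 8. Hiro eliminated.
Round 2: Yara 15, Wendy 15, Quinn 7, Sam 12. Quinn eliminated.
Round 3: Yara 15, Wendy 22, Sam 12. Sam eliminated.
Round 4: Yara 19, Wendy 30. Wendy has a majority (≥25).

Wendy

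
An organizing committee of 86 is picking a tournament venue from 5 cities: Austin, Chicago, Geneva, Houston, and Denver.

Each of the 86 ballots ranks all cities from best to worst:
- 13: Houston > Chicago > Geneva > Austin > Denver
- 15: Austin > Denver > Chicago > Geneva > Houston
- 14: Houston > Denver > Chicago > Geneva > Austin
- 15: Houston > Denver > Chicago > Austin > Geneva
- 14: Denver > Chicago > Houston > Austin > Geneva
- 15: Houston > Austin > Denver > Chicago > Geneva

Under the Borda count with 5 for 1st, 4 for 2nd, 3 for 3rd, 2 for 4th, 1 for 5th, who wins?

Houston

Austin: 13×2 + 15×5 + 14×1 + 15×2 + 14×2 + 15×4 = 233
Chicago: 13×4 + 15×3 + 14×3 + 15×3 + 14×4 + 15×2 = 270
Geneva: 13×3 + 15×2 + 14×2 + 15×1 + 14×1 + 15×1 = 141
Houston: 13×5 + 15×1 + 14×5 + 15×5 + 14×3 + 15×5 = 342
Denver: 13×1 + 15×4 + 14×4 + 15×4 + 14×5 + 15×3 = 304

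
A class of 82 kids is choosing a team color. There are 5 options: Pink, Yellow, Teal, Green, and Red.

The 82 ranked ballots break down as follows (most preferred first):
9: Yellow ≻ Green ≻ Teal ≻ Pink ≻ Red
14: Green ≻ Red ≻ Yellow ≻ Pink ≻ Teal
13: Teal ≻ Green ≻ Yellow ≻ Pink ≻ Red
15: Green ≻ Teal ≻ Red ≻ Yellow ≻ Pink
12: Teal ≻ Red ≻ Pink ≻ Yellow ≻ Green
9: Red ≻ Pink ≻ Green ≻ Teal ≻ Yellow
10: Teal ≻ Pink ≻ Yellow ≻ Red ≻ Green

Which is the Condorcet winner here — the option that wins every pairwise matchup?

Green

Green vs Pink: 51–31
Green vs Yellow: 51–31
Green vs Teal: 47–35
Green vs Red: 51–31
Green beats every other option.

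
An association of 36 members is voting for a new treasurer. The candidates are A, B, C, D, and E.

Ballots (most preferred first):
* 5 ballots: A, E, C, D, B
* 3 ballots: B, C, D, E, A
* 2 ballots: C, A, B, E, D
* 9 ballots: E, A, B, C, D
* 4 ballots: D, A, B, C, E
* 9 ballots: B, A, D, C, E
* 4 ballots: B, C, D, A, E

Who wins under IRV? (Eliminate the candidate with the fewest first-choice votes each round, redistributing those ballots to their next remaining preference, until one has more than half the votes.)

Round 1: A 5, B 16, C 2, D 4, E 9. C eliminated.
Round 2: A 7, B 16, D 4, E 9. D eliminated.
Round 3: A 11, B 16, E 9. E eliminated.
Round 4: A 20, B 16. A has a majority (≥19).

A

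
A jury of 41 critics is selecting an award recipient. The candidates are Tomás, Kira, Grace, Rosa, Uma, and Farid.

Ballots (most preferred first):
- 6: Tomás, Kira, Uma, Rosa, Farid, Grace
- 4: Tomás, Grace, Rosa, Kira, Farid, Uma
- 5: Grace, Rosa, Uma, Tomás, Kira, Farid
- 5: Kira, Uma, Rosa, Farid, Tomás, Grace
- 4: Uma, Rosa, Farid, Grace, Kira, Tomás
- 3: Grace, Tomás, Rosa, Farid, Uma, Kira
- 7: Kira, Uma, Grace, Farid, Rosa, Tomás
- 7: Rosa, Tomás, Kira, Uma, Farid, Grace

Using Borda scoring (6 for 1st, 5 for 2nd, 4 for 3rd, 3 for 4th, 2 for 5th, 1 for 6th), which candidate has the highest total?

Rosa

Tomás: 6×6 + 4×6 + 5×3 + 5×2 + 4×1 + 3×5 + 7×1 + 7×5 = 146
Kira: 6×5 + 4×3 + 5×2 + 5×6 + 4×2 + 3×1 + 7×6 + 7×4 = 163
Grace: 6×1 + 4×5 + 5×6 + 5×1 + 4×3 + 3×6 + 7×4 + 7×1 = 126
Rosa: 6×3 + 4×4 + 5×5 + 5×4 + 4×5 + 3×4 + 7×2 + 7×6 = 167
Uma: 6×4 + 4×1 + 5×4 + 5×5 + 4×6 + 3×2 + 7×5 + 7×3 = 159
Farid: 6×2 + 4×2 + 5×1 + 5×3 + 4×4 + 3×3 + 7×3 + 7×2 = 100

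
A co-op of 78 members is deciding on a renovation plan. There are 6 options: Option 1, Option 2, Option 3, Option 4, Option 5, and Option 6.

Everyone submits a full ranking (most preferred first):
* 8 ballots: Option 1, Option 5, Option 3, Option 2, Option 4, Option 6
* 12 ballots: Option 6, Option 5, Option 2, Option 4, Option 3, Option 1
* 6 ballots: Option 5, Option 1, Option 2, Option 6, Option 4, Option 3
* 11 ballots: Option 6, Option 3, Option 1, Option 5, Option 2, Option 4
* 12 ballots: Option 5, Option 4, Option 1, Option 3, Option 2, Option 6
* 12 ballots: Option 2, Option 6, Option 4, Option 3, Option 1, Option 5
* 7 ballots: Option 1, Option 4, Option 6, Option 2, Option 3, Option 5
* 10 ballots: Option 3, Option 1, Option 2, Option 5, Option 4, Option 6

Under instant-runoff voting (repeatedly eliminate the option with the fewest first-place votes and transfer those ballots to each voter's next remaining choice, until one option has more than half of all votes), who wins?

Round 1: Option 1 15, Option 2 12, Option 3 10, Option 4 0, Option 5 18, Option 6 23. Option 4 eliminated.
Round 2: Option 1 15, Option 2 12, Option 3 10, Option 5 18, Option 6 23. Option 3 eliminated.
Round 3: Option 1 25, Option 2 12, Option 5 18, Option 6 23. Option 2 eliminated.
Round 4: Option 1 25, Option 5 18, Option 6 35. Option 5 eliminated.
Round 5: Option 1 43, Option 6 35. Option 1 has a majority (≥40).

Option 1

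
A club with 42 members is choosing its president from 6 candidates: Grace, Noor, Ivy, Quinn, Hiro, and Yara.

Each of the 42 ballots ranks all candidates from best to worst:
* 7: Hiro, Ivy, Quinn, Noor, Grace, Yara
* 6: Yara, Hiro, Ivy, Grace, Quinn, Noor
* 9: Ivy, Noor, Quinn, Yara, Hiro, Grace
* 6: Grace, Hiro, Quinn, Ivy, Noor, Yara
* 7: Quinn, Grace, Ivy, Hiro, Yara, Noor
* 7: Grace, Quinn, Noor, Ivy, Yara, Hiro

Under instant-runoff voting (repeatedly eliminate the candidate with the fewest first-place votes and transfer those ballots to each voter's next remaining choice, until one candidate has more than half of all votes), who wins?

Round 1: Grace 13, Noor 0, Ivy 9, Quinn 7, Hiro 7, Yara 6. Noor eliminated.
Round 2: Grace 13, Ivy 9, Quinn 7, Hiro 7, Yara 6. Yara eliminated.
Round 3: Grace 13, Ivy 9, Quinn 7, Hiro 13. Quinn eliminated.
Round 4: Grace 20, Ivy 9, Hiro 13. Ivy eliminated.
Round 5: Grace 20, Hiro 22. Hiro has a majority (≥22).

Hiro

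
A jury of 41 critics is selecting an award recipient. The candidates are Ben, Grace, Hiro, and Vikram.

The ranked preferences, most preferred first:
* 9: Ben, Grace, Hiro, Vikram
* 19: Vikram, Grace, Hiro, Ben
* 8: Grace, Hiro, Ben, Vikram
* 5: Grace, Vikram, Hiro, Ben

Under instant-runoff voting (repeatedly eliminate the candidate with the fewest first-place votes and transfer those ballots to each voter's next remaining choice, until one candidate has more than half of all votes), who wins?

Round 1: Ben 9, Grace 13, Hiro 0, Vikram 19. Hiro eliminated.
Round 2: Ben 9, Grace 13, Vikram 19. Ben eliminated.
Round 3: Grace 22, Vikram 19. Grace has a majority (≥21).

Grace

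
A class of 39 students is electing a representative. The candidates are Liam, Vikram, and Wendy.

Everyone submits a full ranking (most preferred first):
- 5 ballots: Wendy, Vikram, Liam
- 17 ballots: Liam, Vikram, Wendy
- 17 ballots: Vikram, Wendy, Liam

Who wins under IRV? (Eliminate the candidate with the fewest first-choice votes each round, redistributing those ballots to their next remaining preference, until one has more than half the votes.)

Round 1: Liam 17, Vikram 17, Wendy 5. Wendy eliminated.
Round 2: Liam 17, Vikram 22. Vikram has a majority (≥20).

Vikram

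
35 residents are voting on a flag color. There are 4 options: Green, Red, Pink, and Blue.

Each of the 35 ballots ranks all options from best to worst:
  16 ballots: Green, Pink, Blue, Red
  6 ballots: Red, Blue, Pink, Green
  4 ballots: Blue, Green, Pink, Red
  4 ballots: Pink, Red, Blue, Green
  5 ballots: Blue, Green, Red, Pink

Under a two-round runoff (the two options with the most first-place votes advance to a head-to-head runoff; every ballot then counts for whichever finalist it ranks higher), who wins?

Blue

Round 1 first-place votes: Green 16, Red 6, Pink 4, Blue 9. Green and Blue advance.
Runoff: Green is ranked above Blue on 16 ballots, Blue above Green on 19.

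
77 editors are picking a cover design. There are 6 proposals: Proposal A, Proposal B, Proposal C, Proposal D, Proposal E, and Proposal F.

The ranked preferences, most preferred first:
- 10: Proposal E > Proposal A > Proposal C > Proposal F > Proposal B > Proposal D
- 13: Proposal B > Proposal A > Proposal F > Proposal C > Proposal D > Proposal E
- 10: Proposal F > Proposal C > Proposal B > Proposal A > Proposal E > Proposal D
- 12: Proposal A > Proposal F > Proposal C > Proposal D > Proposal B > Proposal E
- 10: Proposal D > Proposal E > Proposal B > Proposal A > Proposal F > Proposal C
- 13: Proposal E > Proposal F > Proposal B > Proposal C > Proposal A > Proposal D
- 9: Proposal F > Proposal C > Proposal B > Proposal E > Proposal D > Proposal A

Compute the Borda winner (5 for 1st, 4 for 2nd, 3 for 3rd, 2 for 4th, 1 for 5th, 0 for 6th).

Proposal A: 10×4 + 13×4 + 10×2 + 12×5 + 10×2 + 13×1 + 9×0 = 205
Proposal B: 10×1 + 13×5 + 10×3 + 12×1 + 10×3 + 13×3 + 9×3 = 213
Proposal C: 10×3 + 13×2 + 10×4 + 12×3 + 10×0 + 13×2 + 9×4 = 194
Proposal D: 10×0 + 13×1 + 10×0 + 12×2 + 10×5 + 13×0 + 9×1 = 96
Proposal E: 10×5 + 13×0 + 10×1 + 12×0 + 10×4 + 13×5 + 9×2 = 183
Proposal F: 10×2 + 13×3 + 10×5 + 12×4 + 10×1 + 13×4 + 9×5 = 264

Proposal F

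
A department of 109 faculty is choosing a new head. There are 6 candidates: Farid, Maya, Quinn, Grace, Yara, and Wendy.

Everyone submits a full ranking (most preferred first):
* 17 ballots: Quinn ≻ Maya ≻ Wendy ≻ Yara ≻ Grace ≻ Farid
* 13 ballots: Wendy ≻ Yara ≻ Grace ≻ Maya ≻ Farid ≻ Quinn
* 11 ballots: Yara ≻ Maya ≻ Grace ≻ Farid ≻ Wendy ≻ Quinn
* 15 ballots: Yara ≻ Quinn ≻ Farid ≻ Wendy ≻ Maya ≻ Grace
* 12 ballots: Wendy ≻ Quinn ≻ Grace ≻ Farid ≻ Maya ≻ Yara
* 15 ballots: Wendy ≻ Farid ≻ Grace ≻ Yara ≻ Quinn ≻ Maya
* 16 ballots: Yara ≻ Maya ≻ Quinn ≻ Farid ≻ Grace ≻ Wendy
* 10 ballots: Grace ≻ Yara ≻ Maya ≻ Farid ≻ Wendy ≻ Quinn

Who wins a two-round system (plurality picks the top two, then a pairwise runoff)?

Wendy

Round 1 first-place votes: Farid 0, Maya 0, Quinn 17, Grace 10, Yara 42, Wendy 40. Yara and Wendy advance.
Runoff: Yara is ranked above Wendy on 52 ballots, Wendy above Yara on 57.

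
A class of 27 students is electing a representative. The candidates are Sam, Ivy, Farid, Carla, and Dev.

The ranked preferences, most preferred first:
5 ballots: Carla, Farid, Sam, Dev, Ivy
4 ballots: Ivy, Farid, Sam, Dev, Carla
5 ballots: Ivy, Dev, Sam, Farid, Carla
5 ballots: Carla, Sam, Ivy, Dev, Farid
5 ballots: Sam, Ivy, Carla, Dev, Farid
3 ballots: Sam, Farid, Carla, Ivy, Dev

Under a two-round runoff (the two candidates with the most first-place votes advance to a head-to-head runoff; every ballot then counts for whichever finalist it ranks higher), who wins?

Round 1 first-place votes: Sam 8, Ivy 9, Farid 0, Carla 10, Dev 0. Carla and Ivy advance.
Runoff: Carla is ranked above Ivy on 13 ballots, Ivy above Carla on 14.

Ivy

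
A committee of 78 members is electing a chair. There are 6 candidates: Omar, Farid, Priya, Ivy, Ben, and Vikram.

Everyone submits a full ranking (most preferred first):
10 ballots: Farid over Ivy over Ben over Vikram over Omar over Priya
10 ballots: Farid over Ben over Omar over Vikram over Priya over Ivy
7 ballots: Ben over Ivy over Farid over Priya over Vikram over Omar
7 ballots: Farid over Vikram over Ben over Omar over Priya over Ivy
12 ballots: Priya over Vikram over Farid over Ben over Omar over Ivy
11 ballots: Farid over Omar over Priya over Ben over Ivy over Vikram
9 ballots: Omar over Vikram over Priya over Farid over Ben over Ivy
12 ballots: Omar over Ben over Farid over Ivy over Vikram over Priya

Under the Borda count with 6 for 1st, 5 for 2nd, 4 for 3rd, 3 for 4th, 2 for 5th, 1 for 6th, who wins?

Omar: 10×2 + 10×4 + 7×1 + 7×3 + 12×2 + 11×5 + 9×6 + 12×6 = 293
Farid: 10×6 + 10×6 + 7×4 + 7×6 + 12×4 + 11×6 + 9×3 + 12×4 = 379
Priya: 10×1 + 10×2 + 7×3 + 7×2 + 12×6 + 11×4 + 9×4 + 12×1 = 229
Ivy: 10×5 + 10×1 + 7×5 + 7×1 + 12×1 + 11×2 + 9×1 + 12×3 = 181
Ben: 10×4 + 10×5 + 7×6 + 7×4 + 12×3 + 11×3 + 9×2 + 12×5 = 307
Vikram: 10×3 + 10×3 + 7×2 + 7×5 + 12×5 + 11×1 + 9×5 + 12×2 = 249

Farid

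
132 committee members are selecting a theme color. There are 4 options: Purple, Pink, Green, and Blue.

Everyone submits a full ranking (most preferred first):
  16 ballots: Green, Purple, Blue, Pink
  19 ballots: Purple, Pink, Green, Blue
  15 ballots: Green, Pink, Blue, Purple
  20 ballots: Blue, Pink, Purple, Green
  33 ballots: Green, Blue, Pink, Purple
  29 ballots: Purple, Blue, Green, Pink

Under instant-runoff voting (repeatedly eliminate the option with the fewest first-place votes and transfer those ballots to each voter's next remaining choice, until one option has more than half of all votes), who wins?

Purple

Round 1: Purple 48, Pink 0, Green 64, Blue 20. Pink eliminated.
Round 2: Purple 48, Green 64, Blue 20. Blue eliminated.
Round 3: Purple 68, Green 64. Purple has a majority (≥67).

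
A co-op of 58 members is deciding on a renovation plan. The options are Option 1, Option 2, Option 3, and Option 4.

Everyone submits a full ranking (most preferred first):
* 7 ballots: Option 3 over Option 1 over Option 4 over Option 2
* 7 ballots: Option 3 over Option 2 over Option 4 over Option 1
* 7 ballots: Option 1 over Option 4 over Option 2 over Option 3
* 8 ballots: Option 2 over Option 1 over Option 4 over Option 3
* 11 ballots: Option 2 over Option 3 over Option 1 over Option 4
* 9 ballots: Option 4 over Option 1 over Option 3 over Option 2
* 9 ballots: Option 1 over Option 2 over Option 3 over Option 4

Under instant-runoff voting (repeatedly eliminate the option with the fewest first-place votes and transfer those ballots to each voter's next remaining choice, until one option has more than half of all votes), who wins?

Option 1

Round 1: Option 1 16, Option 2 19, Option 3 14, Option 4 9. Option 4 eliminated.
Round 2: Option 1 25, Option 2 19, Option 3 14. Option 3 eliminated.
Round 3: Option 1 32, Option 2 26. Option 1 has a majority (≥30).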